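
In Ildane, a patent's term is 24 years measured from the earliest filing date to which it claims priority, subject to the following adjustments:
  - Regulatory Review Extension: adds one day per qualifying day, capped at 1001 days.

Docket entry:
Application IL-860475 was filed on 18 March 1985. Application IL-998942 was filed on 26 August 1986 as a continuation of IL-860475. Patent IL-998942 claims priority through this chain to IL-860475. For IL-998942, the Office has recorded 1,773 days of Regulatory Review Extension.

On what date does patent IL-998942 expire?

2011-12-14

Earliest priority filing: 18 March 1985.
Base term: 18 March 1985 + 24 years → 18 March 2009.
Regulatory Review Extension: 1773 days claimed exceeds the 1001-day cap, so +1001 days → 14 December 2011.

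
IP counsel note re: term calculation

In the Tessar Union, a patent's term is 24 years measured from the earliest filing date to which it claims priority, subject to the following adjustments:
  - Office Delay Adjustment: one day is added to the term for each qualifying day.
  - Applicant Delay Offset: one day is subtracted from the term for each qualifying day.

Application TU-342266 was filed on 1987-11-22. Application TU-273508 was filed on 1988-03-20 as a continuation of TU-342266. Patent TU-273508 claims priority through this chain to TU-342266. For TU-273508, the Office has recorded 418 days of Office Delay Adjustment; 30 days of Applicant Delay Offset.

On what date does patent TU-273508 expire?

2012-12-14

Earliest priority filing: 22 November 1987.
Base term: 22 November 1987 + 24 years → 22 November 2011.
Office Delay Adjustment: +418 days → 13 January 2013.
Applicant Delay Offset: −30 days → 14 December 2012.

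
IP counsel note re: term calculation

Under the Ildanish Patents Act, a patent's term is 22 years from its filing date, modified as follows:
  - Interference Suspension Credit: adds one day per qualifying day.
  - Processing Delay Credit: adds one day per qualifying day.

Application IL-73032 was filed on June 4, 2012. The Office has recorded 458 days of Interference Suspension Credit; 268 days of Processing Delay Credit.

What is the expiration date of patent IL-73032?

2036-05-30

Base term: filing date + 22 years → 4 June 2034.
Interference Suspension Credit: +458 days → 5 September 2035.
Processing Delay Credit: +268 days → 30 May 2036.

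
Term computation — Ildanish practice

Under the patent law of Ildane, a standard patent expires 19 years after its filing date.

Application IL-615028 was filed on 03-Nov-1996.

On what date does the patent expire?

Filing date + 19 years → 3 November 2015.

2015-11-03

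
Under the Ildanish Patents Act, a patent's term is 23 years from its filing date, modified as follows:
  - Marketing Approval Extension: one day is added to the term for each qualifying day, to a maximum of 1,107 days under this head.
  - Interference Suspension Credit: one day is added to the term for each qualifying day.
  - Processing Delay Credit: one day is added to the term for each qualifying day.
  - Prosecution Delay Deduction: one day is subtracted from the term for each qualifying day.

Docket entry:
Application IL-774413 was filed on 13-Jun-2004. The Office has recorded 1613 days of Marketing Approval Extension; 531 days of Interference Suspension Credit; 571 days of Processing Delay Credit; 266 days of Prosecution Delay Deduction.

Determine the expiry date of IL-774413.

2032-10-07

Base term: filing date + 23 years → 13 June 2027.
Marketing Approval Extension: 1613 days claimed exceeds the 1107-day cap, so +1107 days → 24 June 2030.
Interference Suspension Credit: +531 days → 7 December 2031.
Processing Delay Credit: +571 days → 30 June 2033.
Prosecution Delay Deduction: −266 days → 7 October 2032.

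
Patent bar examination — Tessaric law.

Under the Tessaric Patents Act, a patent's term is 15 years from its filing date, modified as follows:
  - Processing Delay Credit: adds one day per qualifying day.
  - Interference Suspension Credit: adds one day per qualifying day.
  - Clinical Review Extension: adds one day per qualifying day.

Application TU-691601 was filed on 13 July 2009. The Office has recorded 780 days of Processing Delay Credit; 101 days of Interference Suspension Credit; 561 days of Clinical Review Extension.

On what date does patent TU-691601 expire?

Base term: filing date + 15 years → 13 July 2024.
Processing Delay Credit: +780 days → 1 September 2026.
Interference Suspension Credit: +101 days → 11 December 2026.
Clinical Review Extension: +561 days → 24 June 2028.

2028-06-24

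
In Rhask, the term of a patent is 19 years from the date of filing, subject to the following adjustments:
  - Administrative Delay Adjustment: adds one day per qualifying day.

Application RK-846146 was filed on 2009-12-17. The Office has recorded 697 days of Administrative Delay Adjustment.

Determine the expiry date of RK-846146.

2030-11-14

Base term: filing date + 19 years → 17 December 2028.
Administrative Delay Adjustment: +697 days → 14 November 2030.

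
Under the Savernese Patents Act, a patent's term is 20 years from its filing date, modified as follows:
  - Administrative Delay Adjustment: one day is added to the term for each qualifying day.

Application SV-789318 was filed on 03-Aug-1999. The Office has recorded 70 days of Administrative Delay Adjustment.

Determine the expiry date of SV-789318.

October 12, 2019

Base term: filing date + 20 years → 3 August 2019.
Administrative Delay Adjustment: +70 days → 12 October 2019.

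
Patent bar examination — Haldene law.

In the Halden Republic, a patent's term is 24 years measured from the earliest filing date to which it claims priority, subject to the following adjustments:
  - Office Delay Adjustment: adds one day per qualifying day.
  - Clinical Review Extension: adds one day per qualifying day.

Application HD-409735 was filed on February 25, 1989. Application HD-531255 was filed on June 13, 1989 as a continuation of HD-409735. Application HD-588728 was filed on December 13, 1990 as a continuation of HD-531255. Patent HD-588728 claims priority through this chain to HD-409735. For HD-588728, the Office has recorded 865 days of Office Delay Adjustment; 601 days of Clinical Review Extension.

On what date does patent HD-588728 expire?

March 2, 2017

Earliest priority filing: 25 February 1989.
Base term: 25 February 1989 + 24 years → 25 February 2013.
Office Delay Adjustment: +865 days → 10 July 2015.
Clinical Review Extension: +601 days → 2 March 2017.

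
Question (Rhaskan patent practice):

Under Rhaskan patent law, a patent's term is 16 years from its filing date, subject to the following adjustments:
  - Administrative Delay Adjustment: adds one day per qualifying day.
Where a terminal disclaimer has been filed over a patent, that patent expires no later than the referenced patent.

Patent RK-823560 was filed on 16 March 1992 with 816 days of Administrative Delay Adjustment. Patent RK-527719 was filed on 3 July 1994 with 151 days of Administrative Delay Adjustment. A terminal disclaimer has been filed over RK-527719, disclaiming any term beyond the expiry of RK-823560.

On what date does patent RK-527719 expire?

2010-06-10

Natural term of RK-527719:
  Base: filing + 16 years → 3 July 2010.
  Administrative Delay Adjustment: +151 days → 1 December 2010.
Expiry of referenced patent RK-823560:
  Base: filing + 16 years → 16 March 2008.
  Administrative Delay Adjustment: +816 days → 10 June 2010.
Terminal disclaimer: RK-527719 expires on the earlier of 1 December 2010 and 10 June 2010.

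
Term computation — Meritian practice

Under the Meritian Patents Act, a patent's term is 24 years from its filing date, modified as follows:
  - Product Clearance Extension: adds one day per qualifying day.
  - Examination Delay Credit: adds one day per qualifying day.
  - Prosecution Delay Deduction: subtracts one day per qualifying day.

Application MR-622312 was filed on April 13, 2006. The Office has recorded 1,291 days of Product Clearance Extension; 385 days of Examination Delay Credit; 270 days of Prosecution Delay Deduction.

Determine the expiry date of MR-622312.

Base term: filing date + 24 years → 13 April 2030.
Product Clearance Extension: +1291 days → 25 October 2033.
Examination Delay Credit: +385 days → 14 November 2034.
Prosecution Delay Deduction: −270 days → 17 February 2034.

2034-02-17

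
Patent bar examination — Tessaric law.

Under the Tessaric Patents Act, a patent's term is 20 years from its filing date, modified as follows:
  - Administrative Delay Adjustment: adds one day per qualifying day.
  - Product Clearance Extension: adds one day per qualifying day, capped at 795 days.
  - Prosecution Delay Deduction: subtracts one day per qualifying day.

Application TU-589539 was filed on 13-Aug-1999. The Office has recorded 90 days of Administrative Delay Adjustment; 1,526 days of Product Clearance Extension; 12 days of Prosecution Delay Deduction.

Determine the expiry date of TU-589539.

January 2, 2022

Base term: filing date + 20 years → 13 August 2019.
Administrative Delay Adjustment: +90 days → 11 November 2019.
Product Clearance Extension: 1526 days claimed exceeds the 795-day cap, so +795 days → 14 January 2022.
Prosecution Delay Deduction: −12 days → 2 January 2022.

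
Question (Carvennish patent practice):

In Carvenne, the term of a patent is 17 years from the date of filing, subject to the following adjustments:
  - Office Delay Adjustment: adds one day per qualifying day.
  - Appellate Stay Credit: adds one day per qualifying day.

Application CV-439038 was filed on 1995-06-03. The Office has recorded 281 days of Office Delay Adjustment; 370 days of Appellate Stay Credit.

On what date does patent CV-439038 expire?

Base term: filing date + 17 years → 3 June 2012.
Office Delay Adjustment: +281 days → 11 March 2013.
Appellate Stay Credit: +370 days → 16 March 2014.

2014-03-16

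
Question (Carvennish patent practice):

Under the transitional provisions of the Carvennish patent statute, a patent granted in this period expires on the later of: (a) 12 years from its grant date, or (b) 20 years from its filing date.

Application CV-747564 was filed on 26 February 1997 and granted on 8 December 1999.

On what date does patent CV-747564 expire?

2017-02-26

(a) grant + 12 years → 8 December 2011.
(b) filing + 20 years → 26 February 2017.
Later of the two: 26 February 2017.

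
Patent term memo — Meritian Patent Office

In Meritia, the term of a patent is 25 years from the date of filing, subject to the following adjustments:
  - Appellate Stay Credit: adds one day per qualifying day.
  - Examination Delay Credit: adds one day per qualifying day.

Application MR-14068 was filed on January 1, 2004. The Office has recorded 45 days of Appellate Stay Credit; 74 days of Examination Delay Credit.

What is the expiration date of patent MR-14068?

April 30, 2029

Base term: filing date + 25 years → 1 January 2029.
Appellate Stay Credit: +45 days → 15 February 2029.
Examination Delay Credit: +74 days → 30 April 2029.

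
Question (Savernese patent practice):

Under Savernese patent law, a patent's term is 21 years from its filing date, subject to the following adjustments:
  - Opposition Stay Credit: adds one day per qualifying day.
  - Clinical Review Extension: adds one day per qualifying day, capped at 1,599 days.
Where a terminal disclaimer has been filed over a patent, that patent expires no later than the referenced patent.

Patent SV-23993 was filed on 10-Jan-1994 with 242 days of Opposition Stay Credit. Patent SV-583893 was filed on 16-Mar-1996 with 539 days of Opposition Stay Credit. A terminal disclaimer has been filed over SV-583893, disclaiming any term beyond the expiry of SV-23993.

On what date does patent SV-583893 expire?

Natural term of SV-583893:
  Base: filing + 21 years → 16 March 2017.
  Opposition Stay Credit: +539 days → 6 September 2018.
Expiry of referenced patent SV-23993:
  Base: filing + 21 years → 10 January 2015.
  Opposition Stay Credit: +242 days → 9 September 2015.
Terminal disclaimer: SV-583893 expires on the earlier of 6 September 2018 and 9 September 2015.

September 9, 2015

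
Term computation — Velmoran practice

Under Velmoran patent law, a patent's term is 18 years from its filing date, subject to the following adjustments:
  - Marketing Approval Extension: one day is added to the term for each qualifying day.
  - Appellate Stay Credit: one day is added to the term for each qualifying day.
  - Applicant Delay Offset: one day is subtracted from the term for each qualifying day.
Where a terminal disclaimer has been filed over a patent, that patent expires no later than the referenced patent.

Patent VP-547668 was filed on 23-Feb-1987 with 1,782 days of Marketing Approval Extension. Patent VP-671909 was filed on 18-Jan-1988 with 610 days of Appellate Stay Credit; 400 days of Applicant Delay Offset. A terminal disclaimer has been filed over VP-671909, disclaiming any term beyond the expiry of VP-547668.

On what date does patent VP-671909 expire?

August 16, 2006

Natural term of VP-671909:
  Base: filing + 18 years → 18 January 2006.
  Appellate Stay Credit: +610 days → 20 September 2007.
  Applicant Delay Offset: −400 days → 16 August 2006.
Expiry of referenced patent VP-547668:
  Base: filing + 18 years → 23 February 2005.
  Marketing Approval Extension: +1782 days → 10 January 2010.
Terminal disclaimer: VP-671909 expires on the earlier of 16 August 2006 and 10 January 2010.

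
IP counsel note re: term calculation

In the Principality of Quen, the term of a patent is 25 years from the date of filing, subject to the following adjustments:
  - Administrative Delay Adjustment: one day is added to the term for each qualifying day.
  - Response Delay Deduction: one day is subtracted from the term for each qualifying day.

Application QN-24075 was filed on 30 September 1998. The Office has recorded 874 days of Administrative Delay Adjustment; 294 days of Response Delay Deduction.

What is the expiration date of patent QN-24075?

Base term: filing date + 25 years → 30 September 2023.
Administrative Delay Adjustment: +874 days → 20 February 2026.
Response Delay Deduction: −294 days → 2 May 2025.

May 2, 2025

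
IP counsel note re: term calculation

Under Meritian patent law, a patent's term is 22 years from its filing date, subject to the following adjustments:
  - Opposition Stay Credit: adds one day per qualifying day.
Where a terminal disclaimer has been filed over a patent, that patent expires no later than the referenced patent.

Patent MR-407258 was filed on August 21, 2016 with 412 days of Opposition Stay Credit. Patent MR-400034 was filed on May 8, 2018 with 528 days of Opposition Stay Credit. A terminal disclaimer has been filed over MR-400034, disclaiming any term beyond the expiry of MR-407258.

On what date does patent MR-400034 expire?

October 7, 2039

Natural term of MR-400034:
  Base: filing + 22 years → 8 May 2040.
  Opposition Stay Credit: +528 days → 18 October 2041.
Expiry of referenced patent MR-407258:
  Base: filing + 22 years → 21 August 2038.
  Opposition Stay Credit: +412 days → 7 October 2039.
Terminal disclaimer: MR-400034 expires on the earlier of 18 October 2041 and 7 October 2039.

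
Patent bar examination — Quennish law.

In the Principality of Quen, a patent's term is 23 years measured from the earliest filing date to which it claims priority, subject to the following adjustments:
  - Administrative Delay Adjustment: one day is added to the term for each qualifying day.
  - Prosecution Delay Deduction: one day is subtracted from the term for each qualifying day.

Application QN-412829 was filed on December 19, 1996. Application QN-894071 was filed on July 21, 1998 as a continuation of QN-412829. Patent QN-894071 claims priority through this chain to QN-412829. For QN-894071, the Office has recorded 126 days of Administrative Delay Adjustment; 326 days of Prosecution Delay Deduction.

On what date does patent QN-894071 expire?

Earliest priority filing: 19 December 1996.
Base term: 19 December 1996 + 23 years → 19 December 2019.
Administrative Delay Adjustment: +126 days → 23 April 2020.
Prosecution Delay Deduction: −326 days → 2 June 2019.

June 2, 2019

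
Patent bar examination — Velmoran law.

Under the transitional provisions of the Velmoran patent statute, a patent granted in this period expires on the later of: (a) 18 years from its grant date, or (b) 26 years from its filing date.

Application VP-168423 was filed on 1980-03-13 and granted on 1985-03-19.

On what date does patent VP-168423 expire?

(a) grant + 18 years → 19 March 2003.
(b) filing + 26 years → 13 March 2006.
Later of the two: 13 March 2006.

2006-03-13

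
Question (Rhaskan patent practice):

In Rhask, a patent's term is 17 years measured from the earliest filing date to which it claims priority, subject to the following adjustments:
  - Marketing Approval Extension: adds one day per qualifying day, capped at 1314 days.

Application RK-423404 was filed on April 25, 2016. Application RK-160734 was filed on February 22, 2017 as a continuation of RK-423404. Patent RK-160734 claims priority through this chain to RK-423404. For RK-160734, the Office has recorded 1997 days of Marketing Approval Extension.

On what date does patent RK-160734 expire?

Earliest priority filing: 25 April 2016.
Base term: 25 April 2016 + 17 years → 25 April 2033.
Marketing Approval Extension: 1997 days claimed exceeds the 1314-day cap, so +1314 days → 29 November 2036.

2036-11-29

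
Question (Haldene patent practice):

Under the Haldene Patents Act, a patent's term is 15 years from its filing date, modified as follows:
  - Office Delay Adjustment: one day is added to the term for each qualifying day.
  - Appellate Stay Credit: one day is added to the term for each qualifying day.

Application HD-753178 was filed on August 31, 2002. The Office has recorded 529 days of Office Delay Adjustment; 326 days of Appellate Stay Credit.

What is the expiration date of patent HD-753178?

January 3, 2020

Base term: filing date + 15 years → 31 August 2017.
Office Delay Adjustment: +529 days → 11 February 2019.
Appellate Stay Credit: +326 days → 3 January 2020.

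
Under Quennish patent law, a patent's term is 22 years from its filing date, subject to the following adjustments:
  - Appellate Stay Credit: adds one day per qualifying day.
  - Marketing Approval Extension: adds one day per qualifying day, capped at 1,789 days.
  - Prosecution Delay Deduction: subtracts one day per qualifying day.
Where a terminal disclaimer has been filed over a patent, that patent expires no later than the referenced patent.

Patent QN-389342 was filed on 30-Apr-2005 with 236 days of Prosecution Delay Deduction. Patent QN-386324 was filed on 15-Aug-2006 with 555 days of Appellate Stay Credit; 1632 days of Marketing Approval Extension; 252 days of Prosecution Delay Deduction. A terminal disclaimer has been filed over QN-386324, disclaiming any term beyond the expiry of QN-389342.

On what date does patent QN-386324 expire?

2026-09-06

Natural term of QN-386324:
  Base: filing + 22 years → 15 August 2028.
  Appellate Stay Credit: +555 days → 21 February 2030.
  Marketing Approval Extension: 1632 days (within the 1789-day cap) → +1632 days → 11 August 2034.
  Prosecution Delay Deduction: −252 days → 2 December 2033.
Expiry of referenced patent QN-389342:
  Base: filing + 22 years → 30 April 2027.
  Prosecution Delay Deduction: −236 days → 6 September 2026.
Terminal disclaimer: QN-386324 expires on the earlier of 2 December 2033 and 6 September 2026.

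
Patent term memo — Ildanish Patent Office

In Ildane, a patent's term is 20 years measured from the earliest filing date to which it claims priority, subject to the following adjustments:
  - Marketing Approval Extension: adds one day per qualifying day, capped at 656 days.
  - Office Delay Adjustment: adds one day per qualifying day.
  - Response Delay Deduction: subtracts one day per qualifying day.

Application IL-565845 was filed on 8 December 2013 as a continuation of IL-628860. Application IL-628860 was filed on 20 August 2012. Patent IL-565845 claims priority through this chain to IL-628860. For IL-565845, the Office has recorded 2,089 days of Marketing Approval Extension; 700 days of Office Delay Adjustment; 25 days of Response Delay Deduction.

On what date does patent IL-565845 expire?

April 12, 2036

Earliest priority filing: 20 August 2012.
Base term: 20 August 2012 + 20 years → 20 August 2032.
Marketing Approval Extension: 2089 days claimed exceeds the 656-day cap, so +656 days → 7 June 2034.
Office Delay Adjustment: +700 days → 7 May 2036.
Response Delay Deduction: −25 days → 12 April 2036.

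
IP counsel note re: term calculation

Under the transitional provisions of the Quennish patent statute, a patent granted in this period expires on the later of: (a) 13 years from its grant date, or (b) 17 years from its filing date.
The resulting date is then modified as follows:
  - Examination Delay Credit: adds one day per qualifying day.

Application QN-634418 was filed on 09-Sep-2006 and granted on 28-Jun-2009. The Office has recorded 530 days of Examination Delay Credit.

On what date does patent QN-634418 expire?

February 20, 2025

(a) grant + 13 years → 28 June 2022.
(b) filing + 17 years → 9 September 2023.
Later of the two: 9 September 2023.
Examination Delay Credit: +530 days → 20 February 2025.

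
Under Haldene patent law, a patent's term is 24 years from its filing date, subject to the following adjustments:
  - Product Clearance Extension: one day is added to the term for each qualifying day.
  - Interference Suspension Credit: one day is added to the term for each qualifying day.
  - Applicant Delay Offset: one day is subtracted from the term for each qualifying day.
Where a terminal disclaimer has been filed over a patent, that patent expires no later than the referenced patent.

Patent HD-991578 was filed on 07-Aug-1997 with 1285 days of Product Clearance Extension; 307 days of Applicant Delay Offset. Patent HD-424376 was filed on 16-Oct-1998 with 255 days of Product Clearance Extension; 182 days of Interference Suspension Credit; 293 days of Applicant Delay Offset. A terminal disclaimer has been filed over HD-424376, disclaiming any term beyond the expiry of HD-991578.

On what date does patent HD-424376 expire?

Natural term of HD-424376:
  Base: filing + 24 years → 16 October 2022.
  Product Clearance Extension: +255 days → 28 June 2023.
  Interference Suspension Credit: +182 days → 27 December 2023.
  Applicant Delay Offset: −293 days → 9 March 2023.
Expiry of referenced patent HD-991578:
  Base: filing + 24 years → 7 August 2021.
  Product Clearance Extension: +1285 days → 12 February 2025.
  Applicant Delay Offset: −307 days → 11 April 2024.
Terminal disclaimer: HD-424376 expires on the earlier of 9 March 2023 and 11 April 2024.

March 9, 2023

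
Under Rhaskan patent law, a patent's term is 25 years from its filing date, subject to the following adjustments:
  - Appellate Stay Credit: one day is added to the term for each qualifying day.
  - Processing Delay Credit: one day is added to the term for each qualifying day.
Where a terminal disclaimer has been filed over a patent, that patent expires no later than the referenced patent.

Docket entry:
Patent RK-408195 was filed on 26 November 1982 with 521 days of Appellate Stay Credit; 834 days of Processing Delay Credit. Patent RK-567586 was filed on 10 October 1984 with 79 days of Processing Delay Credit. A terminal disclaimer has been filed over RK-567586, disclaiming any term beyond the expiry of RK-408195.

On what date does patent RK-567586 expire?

December 28, 2009

Natural term of RK-567586:
  Base: filing + 25 years → 10 October 2009.
  Processing Delay Credit: +79 days → 28 December 2009.
Expiry of referenced patent RK-408195:
  Base: filing + 25 years → 26 November 2007.
  Appellate Stay Credit: +521 days → 30 April 2009.
  Processing Delay Credit: +834 days → 12 August 2011.
Terminal disclaimer: RK-567586 expires on the earlier of 28 December 2009 and 12 August 2011.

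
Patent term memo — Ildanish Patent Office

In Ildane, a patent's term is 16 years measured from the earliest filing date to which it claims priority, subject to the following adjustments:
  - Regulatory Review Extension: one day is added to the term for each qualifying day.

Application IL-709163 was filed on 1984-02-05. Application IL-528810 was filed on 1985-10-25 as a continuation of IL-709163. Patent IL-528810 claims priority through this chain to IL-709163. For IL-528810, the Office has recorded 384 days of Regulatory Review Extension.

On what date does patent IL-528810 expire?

February 23, 2001

Earliest priority filing: 5 February 1984.
Base term: 5 February 1984 + 16 years → 5 February 2000.
Regulatory Review Extension: +384 days → 23 February 2001.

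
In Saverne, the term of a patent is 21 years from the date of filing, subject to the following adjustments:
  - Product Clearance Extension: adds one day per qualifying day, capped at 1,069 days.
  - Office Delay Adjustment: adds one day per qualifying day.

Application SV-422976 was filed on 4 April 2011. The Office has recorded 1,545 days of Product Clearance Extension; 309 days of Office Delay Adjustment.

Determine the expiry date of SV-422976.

2036-01-12

Base term: filing date + 21 years → 4 April 2032.
Product Clearance Extension: 1545 days claimed exceeds the 1069-day cap, so +1069 days → 9 March 2035.
Office Delay Adjustment: +309 days → 12 January 2036.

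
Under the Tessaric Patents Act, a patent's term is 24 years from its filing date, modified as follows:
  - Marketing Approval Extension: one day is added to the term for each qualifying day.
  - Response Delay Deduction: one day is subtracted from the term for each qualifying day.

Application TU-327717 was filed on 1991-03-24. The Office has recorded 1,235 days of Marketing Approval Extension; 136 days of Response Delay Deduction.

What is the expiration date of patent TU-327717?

March 27, 2018

Base term: filing date + 24 years → 24 March 2015.
Marketing Approval Extension: +1235 days → 10 August 2018.
Response Delay Deduction: −136 days → 27 March 2018.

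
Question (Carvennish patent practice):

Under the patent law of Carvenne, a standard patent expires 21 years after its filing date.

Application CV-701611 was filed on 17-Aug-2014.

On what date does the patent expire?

Filing date + 21 years → 17 August 2035.

August 17, 2035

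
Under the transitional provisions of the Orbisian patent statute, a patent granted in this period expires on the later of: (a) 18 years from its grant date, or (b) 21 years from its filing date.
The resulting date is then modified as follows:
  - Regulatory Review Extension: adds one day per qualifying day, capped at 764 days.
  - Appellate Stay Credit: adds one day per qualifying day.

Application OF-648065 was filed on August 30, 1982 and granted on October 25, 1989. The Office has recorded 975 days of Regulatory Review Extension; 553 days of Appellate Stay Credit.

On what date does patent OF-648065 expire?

(a) grant + 18 years → 25 October 2007.
(b) filing + 21 years → 30 August 2003.
Later of the two: 25 October 2007.
Regulatory Review Extension: 975 days claimed exceeds the 764-day cap, so +764 days → 27 November 2009.
Appellate Stay Credit: +553 days → 3 June 2011.

2011-06-03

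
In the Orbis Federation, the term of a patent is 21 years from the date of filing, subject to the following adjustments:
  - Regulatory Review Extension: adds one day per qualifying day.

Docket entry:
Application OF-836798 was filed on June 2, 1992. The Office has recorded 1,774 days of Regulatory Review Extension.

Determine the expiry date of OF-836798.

2018-04-11

Base term: filing date + 21 years → 2 June 2013.
Regulatory Review Extension: +1774 days → 11 April 2018.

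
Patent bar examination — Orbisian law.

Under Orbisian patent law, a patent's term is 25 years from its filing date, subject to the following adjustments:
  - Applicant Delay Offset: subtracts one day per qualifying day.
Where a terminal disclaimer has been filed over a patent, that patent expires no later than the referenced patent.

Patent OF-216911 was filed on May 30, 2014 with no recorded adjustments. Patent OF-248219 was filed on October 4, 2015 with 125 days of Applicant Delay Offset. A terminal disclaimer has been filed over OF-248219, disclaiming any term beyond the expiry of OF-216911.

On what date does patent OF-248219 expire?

2039-05-30

Natural term of OF-248219:
  Base: filing + 25 years → 4 October 2040.
  Applicant Delay Offset: −125 days → 1 June 2040.
Expiry of referenced patent OF-216911:
  Base: filing + 25 years → 30 May 2039.
Terminal disclaimer: OF-248219 expires on the earlier of 1 June 2040 and 30 May 2039.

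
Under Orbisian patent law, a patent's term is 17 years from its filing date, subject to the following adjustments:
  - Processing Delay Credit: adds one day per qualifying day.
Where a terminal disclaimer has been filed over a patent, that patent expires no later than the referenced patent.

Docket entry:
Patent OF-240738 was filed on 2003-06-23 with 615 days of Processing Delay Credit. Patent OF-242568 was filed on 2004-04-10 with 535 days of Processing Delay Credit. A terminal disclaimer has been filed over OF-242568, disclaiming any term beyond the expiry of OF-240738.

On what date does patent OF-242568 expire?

Natural term of OF-242568:
  Base: filing + 17 years → 10 April 2021.
  Processing Delay Credit: +535 days → 27 September 2022.
Expiry of referenced patent OF-240738:
  Base: filing + 17 years → 23 June 2020.
  Processing Delay Credit: +615 days → 28 February 2022.
Terminal disclaimer: OF-242568 expires on the earlier of 27 September 2022 and 28 February 2022.

February 28, 2022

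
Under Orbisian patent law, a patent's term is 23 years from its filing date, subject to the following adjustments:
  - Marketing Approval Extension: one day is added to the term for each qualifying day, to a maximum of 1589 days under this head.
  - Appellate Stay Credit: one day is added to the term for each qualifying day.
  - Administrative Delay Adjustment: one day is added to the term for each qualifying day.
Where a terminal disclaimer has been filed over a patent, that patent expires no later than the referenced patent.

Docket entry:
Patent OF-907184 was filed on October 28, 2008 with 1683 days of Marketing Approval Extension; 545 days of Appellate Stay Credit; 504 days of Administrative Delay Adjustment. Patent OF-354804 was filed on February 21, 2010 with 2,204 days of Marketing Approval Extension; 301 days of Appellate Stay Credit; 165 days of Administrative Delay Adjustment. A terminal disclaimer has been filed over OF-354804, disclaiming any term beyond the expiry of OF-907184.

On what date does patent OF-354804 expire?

Natural term of OF-354804:
  Base: filing + 23 years → 21 February 2033.
  Marketing Approval Extension: 2204 days claimed exceeds the 1589-day cap, so +1589 days → 29 June 2037.
  Appellate Stay Credit: +301 days → 26 April 2038.
  Administrative Delay Adjustment: +165 days → 8 October 2038.
Expiry of referenced patent OF-907184:
  Base: filing + 23 years → 28 October 2031.
  Marketing Approval Extension: 1683 days claimed exceeds the 1589-day cap, so +1589 days → 4 March 2036.
  Appellate Stay Credit: +545 days → 31 August 2037.
  Administrative Delay Adjustment: +504 days → 17 January 2039.
Terminal disclaimer: OF-354804 expires on the earlier of 8 October 2038 and 17 January 2039.

2038-10-08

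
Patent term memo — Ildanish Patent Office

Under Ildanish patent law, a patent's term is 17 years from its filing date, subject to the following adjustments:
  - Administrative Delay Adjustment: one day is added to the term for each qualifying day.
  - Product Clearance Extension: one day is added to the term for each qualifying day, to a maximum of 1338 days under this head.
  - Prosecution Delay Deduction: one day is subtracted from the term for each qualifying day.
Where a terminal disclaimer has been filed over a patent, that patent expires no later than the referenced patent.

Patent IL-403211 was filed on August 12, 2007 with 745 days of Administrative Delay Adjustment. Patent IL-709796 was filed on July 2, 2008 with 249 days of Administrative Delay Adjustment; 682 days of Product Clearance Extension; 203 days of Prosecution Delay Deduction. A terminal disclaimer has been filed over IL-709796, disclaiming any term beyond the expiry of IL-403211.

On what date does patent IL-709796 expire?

August 27, 2026

Natural term of IL-709796:
  Base: filing + 17 years → 2 July 2025.
  Administrative Delay Adjustment: +249 days → 8 March 2026.
  Product Clearance Extension: 682 days (within the 1338-day cap) → +682 days → 19 January 2028.
  Prosecution Delay Deduction: −203 days → 30 June 2027.
Expiry of referenced patent IL-403211:
  Base: filing + 17 years → 12 August 2024.
  Administrative Delay Adjustment: +745 days → 27 August 2026.
Terminal disclaimer: IL-709796 expires on the earlier of 30 June 2027 and 27 August 2026.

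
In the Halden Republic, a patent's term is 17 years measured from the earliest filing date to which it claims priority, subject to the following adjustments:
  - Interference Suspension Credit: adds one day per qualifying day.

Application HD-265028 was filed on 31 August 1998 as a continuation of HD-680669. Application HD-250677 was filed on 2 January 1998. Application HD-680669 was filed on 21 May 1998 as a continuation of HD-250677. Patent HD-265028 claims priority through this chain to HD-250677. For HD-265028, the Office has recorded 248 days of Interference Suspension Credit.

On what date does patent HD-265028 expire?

2015-09-07

Earliest priority filing: 2 January 1998.
Base term: 2 January 1998 + 17 years → 2 January 2015.
Interference Suspension Credit: +248 days → 7 September 2015.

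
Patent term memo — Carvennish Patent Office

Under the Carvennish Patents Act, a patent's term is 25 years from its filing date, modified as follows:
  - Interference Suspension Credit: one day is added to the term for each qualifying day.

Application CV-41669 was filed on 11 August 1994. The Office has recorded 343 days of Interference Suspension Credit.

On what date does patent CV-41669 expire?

2020-07-19

Base term: filing date + 25 years → 11 August 2019.
Interference Suspension Credit: +343 days → 19 July 2020.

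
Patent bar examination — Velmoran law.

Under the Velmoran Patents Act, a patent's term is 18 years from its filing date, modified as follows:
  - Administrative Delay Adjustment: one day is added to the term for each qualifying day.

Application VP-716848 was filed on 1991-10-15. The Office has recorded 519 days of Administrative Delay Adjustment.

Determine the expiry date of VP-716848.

2011-03-18

Base term: filing date + 18 years → 15 October 2009.
Administrative Delay Adjustment: +519 days → 18 March 2011.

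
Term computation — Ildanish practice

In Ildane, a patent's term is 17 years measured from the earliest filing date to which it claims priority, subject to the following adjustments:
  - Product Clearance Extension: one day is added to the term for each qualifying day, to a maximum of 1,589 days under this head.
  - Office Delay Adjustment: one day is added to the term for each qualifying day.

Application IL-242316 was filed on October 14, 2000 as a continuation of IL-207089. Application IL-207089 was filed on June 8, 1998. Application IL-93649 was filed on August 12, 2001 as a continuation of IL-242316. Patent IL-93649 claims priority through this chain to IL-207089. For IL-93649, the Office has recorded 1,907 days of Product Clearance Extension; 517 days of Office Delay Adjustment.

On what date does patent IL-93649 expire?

2021-03-14

Earliest priority filing: 8 June 1998.
Base term: 8 June 1998 + 17 years → 8 June 2015.
Product Clearance Extension: 1907 days claimed exceeds the 1589-day cap, so +1589 days → 14 October 2019.
Office Delay Adjustment: +517 days → 14 March 2021.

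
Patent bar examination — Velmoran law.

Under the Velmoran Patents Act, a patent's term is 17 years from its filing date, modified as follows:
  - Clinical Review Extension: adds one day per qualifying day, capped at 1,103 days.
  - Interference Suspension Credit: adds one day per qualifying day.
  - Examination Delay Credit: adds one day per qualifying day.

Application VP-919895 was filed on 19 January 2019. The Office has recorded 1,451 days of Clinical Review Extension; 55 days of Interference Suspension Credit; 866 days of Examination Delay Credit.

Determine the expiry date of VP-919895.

2041-08-04

Base term: filing date + 17 years → 19 January 2036.
Clinical Review Extension: 1451 days claimed exceeds the 1103-day cap, so +1103 days → 26 January 2039.
Interference Suspension Credit: +55 days → 22 March 2039.
Examination Delay Credit: +866 days → 4 August 2041.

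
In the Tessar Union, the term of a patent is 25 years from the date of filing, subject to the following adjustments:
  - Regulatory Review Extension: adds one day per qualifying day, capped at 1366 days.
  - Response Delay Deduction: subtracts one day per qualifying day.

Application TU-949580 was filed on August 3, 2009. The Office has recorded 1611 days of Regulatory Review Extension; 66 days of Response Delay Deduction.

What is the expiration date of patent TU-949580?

Base term: filing date + 25 years → 3 August 2034.
Regulatory Review Extension: 1611 days claimed exceeds the 1366-day cap, so +1366 days → 30 April 2038.
Response Delay Deduction: −66 days → 23 February 2038.

2038-02-23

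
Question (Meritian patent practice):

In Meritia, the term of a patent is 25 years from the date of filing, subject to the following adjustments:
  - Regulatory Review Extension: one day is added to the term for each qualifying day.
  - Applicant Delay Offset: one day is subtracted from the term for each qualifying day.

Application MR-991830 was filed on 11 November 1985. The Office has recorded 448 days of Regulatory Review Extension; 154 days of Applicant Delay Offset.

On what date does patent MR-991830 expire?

Base term: filing date + 25 years → 11 November 2010.
Regulatory Review Extension: +448 days → 2 February 2012.
Applicant Delay Offset: −154 days → 1 September 2011.

September 1, 2011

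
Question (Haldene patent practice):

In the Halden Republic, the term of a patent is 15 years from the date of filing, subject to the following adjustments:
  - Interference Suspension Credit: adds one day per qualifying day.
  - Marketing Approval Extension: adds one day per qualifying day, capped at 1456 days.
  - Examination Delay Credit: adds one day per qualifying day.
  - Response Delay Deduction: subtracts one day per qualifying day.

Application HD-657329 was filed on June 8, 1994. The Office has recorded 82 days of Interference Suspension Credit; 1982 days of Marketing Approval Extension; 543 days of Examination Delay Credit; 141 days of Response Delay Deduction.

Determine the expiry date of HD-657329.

Base term: filing date + 15 years → 8 June 2009.
Interference Suspension Credit: +82 days → 29 August 2009.
Marketing Approval Extension: 1982 days claimed exceeds the 1456-day cap, so +1456 days → 24 August 2013.
Examination Delay Credit: +543 days → 18 February 2015.
Response Delay Deduction: −141 days → 30 September 2014.

2014-09-30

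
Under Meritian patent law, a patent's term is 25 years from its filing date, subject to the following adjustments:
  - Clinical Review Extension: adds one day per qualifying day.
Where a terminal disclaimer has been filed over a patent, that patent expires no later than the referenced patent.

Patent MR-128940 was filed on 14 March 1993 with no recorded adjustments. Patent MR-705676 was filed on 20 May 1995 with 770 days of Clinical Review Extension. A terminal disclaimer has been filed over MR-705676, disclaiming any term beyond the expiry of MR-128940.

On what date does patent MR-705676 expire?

Natural term of MR-705676:
  Base: filing + 25 years → 20 May 2020.
  Clinical Review Extension: +770 days → 29 June 2022.
Expiry of referenced patent MR-128940:
  Base: filing + 25 years → 14 March 2018.
Terminal disclaimer: MR-705676 expires on the earlier of 29 June 2022 and 14 March 2018.

March 14, 2018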